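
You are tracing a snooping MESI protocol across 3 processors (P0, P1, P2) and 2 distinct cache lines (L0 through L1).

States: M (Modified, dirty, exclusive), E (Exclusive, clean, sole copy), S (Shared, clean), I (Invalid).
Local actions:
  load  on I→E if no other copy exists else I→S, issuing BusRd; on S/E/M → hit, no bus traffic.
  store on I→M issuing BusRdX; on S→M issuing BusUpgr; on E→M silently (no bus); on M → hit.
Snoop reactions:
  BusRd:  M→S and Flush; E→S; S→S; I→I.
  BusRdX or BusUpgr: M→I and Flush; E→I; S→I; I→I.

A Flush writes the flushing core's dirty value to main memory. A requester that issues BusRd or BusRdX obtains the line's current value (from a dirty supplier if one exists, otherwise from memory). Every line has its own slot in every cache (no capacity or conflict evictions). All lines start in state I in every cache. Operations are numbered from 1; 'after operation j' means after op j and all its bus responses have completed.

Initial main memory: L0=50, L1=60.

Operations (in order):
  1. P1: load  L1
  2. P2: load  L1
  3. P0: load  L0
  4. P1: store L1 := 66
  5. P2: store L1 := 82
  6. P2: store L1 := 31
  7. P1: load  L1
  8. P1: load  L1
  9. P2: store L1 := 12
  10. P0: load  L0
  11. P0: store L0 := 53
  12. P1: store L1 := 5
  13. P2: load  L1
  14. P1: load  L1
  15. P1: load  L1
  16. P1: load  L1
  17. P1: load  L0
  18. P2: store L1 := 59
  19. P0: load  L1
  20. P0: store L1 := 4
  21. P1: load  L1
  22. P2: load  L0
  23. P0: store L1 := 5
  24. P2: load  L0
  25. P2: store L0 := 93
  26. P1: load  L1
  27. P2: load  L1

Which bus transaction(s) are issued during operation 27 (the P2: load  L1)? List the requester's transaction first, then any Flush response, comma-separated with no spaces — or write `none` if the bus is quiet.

bus = BusRd

step 1: P1: load  L1  ⟶  IEI  (L1)  txn=BusRd  M[L1]=60
step 2: P2: load  L1  ⟶  ISS  (L1)  txn=BusRd  M[L1]=60
step 3: P0: load  L0  ⟶  EII  (L0)  txn=BusRd  M[L0]=50
step 4: P1: store L1 := 66  ⟶  IMI  (L1)  txn=BusUpgr  M[L1]=60
step 5: P2: store L1 := 82  ⟶  IIM  (L1)  txn=BusRdX+Flush  M[L1]=66
step 6: P2: store L1 := 31  ⟶  IIM  (L1)  txn=∅  M[L1]=66
step 7: P1: load  L1  ⟶  ISS  (L1)  txn=BusRd+Flush  M[L1]=31
step 8: P1: load  L1  ⟶  ISS  (L1)  txn=∅  M[L1]=31
step 9: P2: store L1 := 12  ⟶  IIM  (L1)  txn=BusUpgr  M[L1]=31
step 10: P0: load  L0  ⟶  EII  (L0)  txn=∅  M[L0]=50
step 11: P0: store L0 := 53  ⟶  MII  (L0)  txn=∅  M[L0]=50
step 12: P1: store L1 := 5  ⟶  IMI  (L1)  txn=BusRdX+Flush  M[L1]=12
step 13: P2: load  L1  ⟶  ISS  (L1)  txn=BusRd+Flush  M[L1]=5
step 14: P1: load  L1  ⟶  ISS  (L1)  txn=∅  M[L1]=5
step 15: P1: load  L1  ⟶  ISS  (L1)  txn=∅  M[L1]=5
step 16: P1: load  L1  ⟶  ISS  (L1)  txn=∅  M[L1]=5
step 17: P1: load  L0  ⟶  SSI  (L0)  txn=BusRd+Flush  M[L0]=53
step 18: P2: store L1 := 59  ⟶  IIM  (L1)  txn=BusUpgr  M[L1]=5
step 19: P0: load  L1  ⟶  SIS  (L1)  txn=BusRd+Flush  M[L1]=59
step 20: P0: store L1 := 4  ⟶  MII  (L1)  txn=BusUpgr  M[L1]=59
step 21: P1: load  L1  ⟶  SSI  (L1)  txn=BusRd+Flush  M[L1]=4
step 22: P2: load  L0  ⟶  SSS  (L0)  txn=BusRd  M[L0]=53
step 23: P0: store L1 := 5  ⟶  MII  (L1)  txn=BusUpgr  M[L1]=4
step 24: P2: load  L0  ⟶  SSS  (L0)  txn=∅  M[L0]=53
step 25: P2: store L0 := 93  ⟶  IIM  (L0)  txn=BusUpgr  M[L0]=53
step 26: P1: load  L1  ⟶  SSI  (L1)  txn=BusRd+Flush  M[L1]=5
step 27: P2: load  L1  ⟶  SSS  (L1)  txn=BusRd  M[L1]=5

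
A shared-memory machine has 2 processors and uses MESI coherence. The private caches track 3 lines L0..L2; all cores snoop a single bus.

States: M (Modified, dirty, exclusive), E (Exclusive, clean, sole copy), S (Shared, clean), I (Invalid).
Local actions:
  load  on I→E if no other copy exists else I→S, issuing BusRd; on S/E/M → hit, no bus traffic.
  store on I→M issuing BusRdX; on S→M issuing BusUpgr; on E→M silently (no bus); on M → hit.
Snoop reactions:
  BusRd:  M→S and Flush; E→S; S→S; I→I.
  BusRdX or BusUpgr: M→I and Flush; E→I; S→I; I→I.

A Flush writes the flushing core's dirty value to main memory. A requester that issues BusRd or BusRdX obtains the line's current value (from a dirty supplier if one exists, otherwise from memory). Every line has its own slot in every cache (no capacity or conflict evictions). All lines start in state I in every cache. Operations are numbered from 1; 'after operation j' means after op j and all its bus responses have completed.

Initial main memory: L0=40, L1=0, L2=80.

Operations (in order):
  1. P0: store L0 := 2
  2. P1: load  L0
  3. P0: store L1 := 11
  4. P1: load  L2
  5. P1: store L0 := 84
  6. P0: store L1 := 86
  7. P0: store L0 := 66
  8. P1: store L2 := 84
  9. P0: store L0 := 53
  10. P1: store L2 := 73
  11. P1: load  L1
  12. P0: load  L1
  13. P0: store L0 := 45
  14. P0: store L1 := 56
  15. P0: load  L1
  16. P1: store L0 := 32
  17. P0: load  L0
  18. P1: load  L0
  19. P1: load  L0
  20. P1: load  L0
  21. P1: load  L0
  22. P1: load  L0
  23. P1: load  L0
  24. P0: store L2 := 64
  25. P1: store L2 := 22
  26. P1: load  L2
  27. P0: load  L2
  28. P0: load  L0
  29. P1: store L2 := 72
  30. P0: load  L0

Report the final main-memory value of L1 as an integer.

[1] P0: store L0 := 2 | P0:M(2), P1:I | bus: BusRdX
[2] P1: load  L0 | P0:S(2), P1:S(2) | bus: BusRd,Flush
[3] P0: store L1 := 11 | P0:M(11), P1:I | bus: BusRdX
[4] P1: load  L2 | P0:I, P1:E(80) | bus: BusRd
[5] P1: store L0 := 84 | P0:I, P1:M(84) | bus: BusUpgr
[6] P0: store L1 := 86 | P0:M(86), P1:I | bus: none
[7] P0: store L0 := 66 | P0:M(66), P1:I | bus: BusRdX,Flush
[8] P1: store L2 := 84 | P0:I, P1:M(84) | bus: none
[9] P0: store L0 := 53 | P0:M(53), P1:I | bus: none
[10] P1: store L2 := 73 | P0:I, P1:M(73) | bus: none
[11] P1: load  L1 | P0:S(86), P1:S(86) | bus: BusRd,Flush
[12] P0: load  L1 | P0:S(86), P1:S(86) | bus: none
[13] P0: store L0 := 45 | P0:M(45), P1:I | bus: none
[14] P0: store L1 := 56 | P0:M(56), P1:I | bus: BusUpgr
[15] P0: load  L1 | P0:M(56), P1:I | bus: none
[16] P1: store L0 := 32 | P0:I, P1:M(32) | bus: BusRdX,Flush
[17] P0: load  L0 | P0:S(32), P1:S(32) | bus: BusRd,Flush
[18] P1: load  L0 | P0:S(32), P1:S(32) | bus: none
[19] P1: load  L0 | P0:S(32), P1:S(32) | bus: none
[20] P1: load  L0 | P0:S(32), P1:S(32) | bus: none
[21] P1: load  L0 | P0:S(32), P1:S(32) | bus: none
[22] P1: load  L0 | P0:S(32), P1:S(32) | bus: none
[23] P1: load  L0 | P0:S(32), P1:S(32) | bus: none
[24] P0: store L2 := 64 | P0:M(64), P1:I | bus: BusRdX,Flush
[25] P1: store L2 := 22 | P0:I, P1:M(22) | bus: BusRdX,Flush
[26] P1: load  L2 | P0:I, P1:M(22) | bus: none
[27] P0: load  L2 | P0:S(22), P1:S(22) | bus: BusRd,Flush
[28] P0: load  L0 | P0:S(32), P1:S(32) | bus: none
[29] P1: store L2 := 72 | P0:I, P1:M(72) | bus: BusUpgr
[30] P0: load  L0 | P0:S(32), P1:S(32) | bus: none

memory[L1] = 86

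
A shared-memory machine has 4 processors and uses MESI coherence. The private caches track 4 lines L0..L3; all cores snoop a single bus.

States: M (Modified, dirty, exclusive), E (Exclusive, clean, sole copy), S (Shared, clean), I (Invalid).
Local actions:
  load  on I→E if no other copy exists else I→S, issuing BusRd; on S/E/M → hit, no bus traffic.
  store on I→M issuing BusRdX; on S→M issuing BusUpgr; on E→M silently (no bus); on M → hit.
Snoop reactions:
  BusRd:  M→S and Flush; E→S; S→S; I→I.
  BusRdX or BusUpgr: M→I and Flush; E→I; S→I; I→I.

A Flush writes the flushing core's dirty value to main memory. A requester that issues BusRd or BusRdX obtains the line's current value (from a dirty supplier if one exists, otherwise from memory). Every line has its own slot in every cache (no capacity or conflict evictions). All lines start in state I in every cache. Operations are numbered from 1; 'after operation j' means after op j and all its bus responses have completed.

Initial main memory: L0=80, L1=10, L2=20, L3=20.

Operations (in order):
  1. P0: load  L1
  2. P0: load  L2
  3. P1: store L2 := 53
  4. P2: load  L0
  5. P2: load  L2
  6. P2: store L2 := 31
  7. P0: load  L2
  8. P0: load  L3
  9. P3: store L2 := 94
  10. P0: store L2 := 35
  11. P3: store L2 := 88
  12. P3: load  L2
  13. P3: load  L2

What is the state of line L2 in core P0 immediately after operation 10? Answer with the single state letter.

1. P0: load  L1  bus=[BusRd]  L1: P0=E P1=I P2=I P3=I  mem[L1]=10
2. P0: load  L2  bus=[BusRd]  L2: P0=E P1=I P2=I P3=I  mem[L2]=20
3. P1: store L2 := 53  bus=[BusRdX]  L2: P0=I P1=M P2=I P3=I  mem[L2]=20
4. P2: load  L0  bus=[BusRd]  L0: P0=I P1=I P2=E P3=I  mem[L0]=80
5. P2: load  L2  bus=[BusRd,Flush]  L2: P0=I P1=S P2=S P3=I  mem[L2]=53
6. P2: store L2 := 31  bus=[BusUpgr]  L2: P0=I P1=I P2=M P3=I  mem[L2]=53
7. P0: load  L2  bus=[BusRd,Flush]  L2: P0=S P1=I P2=S P3=I  mem[L2]=31
8. P0: load  L3  bus=[BusRd]  L3: P0=E P1=I P2=I P3=I  mem[L3]=20
9. P3: store L2 := 94  bus=[BusRdX]  L2: P0=I P1=I P2=I P3=M  mem[L2]=31
10. P0: store L2 := 35  bus=[BusRdX,Flush]  L2: P0=M P1=I P2=I P3=I  mem[L2]=94
11. P3: store L2 := 88  bus=[BusRdX,Flush]  L2: P0=I P1=I P2=I P3=M  mem[L2]=35
12. P3: load  L2  bus=[-]  L2: P0=I P1=I P2=I P3=M  mem[L2]=35
13. P3: load  L2  bus=[-]  L2: P0=I P1=I P2=I P3=M  mem[L2]=35

state = M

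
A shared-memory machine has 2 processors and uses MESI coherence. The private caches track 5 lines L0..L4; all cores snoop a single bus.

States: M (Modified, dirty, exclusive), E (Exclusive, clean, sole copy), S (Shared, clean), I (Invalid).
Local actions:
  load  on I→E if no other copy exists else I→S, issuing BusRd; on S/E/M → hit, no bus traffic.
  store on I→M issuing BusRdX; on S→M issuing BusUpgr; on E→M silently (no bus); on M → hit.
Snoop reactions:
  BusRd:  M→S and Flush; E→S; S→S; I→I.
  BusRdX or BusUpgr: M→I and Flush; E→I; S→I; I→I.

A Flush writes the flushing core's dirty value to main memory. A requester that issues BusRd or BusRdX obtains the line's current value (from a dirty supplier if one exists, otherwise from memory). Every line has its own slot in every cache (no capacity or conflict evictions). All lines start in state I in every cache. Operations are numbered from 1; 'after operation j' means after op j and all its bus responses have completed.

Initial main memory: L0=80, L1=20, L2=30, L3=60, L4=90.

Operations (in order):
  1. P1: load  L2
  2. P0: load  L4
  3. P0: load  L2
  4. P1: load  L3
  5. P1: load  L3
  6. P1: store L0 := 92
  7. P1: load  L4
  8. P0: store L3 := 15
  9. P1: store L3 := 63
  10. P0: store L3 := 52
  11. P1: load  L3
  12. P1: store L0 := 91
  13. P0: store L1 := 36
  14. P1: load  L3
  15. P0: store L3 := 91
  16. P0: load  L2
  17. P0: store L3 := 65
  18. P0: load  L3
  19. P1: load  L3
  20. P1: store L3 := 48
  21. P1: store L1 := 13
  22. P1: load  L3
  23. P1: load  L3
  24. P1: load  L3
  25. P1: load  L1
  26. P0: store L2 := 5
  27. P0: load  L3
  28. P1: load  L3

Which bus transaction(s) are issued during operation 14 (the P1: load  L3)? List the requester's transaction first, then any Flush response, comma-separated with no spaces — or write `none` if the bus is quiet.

step 1: P1: load  L2  ⟶  IE  (L2)  txn=BusRd  M[L2]=30
step 2: P0: load  L4  ⟶  EI  (L4)  txn=BusRd  M[L4]=90
step 3: P0: load  L2  ⟶  SS  (L2)  txn=BusRd  M[L2]=30
step 4: P1: load  L3  ⟶  IE  (L3)  txn=BusRd  M[L3]=60
step 5: P1: load  L3  ⟶  IE  (L3)  txn=∅  M[L3]=60
step 6: P1: store L0 := 92  ⟶  IM  (L0)  txn=BusRdX  M[L0]=80
step 7: P1: load  L4  ⟶  SS  (L4)  txn=BusRd  M[L4]=90
step 8: P0: store L3 := 15  ⟶  MI  (L3)  txn=BusRdX  M[L3]=60
step 9: P1: store L3 := 63  ⟶  IM  (L3)  txn=BusRdX+Flush  M[L3]=15
step 10: P0: store L3 := 52  ⟶  MI  (L3)  txn=BusRdX+Flush  M[L3]=63
step 11: P1: load  L3  ⟶  SS  (L3)  txn=BusRd+Flush  M[L3]=52
step 12: P1: store L0 := 91  ⟶  IM  (L0)  txn=∅  M[L0]=80
step 13: P0: store L1 := 36  ⟶  MI  (L1)  txn=BusRdX  M[L1]=20
step 14: P1: load  L3  ⟶  SS  (L3)  txn=∅  M[L3]=52
step 15: P0: store L3 := 91  ⟶  MI  (L3)  txn=BusUpgr  M[L3]=52
step 16: P0: load  L2  ⟶  SS  (L2)  txn=∅  M[L2]=30
step 17: P0: store L3 := 65  ⟶  MI  (L3)  txn=∅  M[L3]=52
step 18: P0: load  L3  ⟶  MI  (L3)  txn=∅  M[L3]=52
step 19: P1: load  L3  ⟶  SS  (L3)  txn=BusRd+Flush  M[L3]=65
step 20: P1: store L3 := 48  ⟶  IM  (L3)  txn=BusUpgr  M[L3]=65
step 21: P1: store L1 := 13  ⟶  IM  (L1)  txn=BusRdX+Flush  M[L1]=36
step 22: P1: load  L3  ⟶  IM  (L3)  txn=∅  M[L3]=65
step 23: P1: load  L3  ⟶  IM  (L3)  txn=∅  M[L3]=65
step 24: P1: load  L3  ⟶  IM  (L3)  txn=∅  M[L3]=65
step 25: P1: load  L1  ⟶  IM  (L1)  txn=∅  M[L1]=36
step 26: P0: store L2 := 5  ⟶  MI  (L2)  txn=BusUpgr  M[L2]=30
step 27: P0: load  L3  ⟶  SS  (L3)  txn=BusRd+Flush  M[L3]=48
step 28: P1: load  L3  ⟶  SS  (L3)  txn=∅  M[L3]=48

bus = none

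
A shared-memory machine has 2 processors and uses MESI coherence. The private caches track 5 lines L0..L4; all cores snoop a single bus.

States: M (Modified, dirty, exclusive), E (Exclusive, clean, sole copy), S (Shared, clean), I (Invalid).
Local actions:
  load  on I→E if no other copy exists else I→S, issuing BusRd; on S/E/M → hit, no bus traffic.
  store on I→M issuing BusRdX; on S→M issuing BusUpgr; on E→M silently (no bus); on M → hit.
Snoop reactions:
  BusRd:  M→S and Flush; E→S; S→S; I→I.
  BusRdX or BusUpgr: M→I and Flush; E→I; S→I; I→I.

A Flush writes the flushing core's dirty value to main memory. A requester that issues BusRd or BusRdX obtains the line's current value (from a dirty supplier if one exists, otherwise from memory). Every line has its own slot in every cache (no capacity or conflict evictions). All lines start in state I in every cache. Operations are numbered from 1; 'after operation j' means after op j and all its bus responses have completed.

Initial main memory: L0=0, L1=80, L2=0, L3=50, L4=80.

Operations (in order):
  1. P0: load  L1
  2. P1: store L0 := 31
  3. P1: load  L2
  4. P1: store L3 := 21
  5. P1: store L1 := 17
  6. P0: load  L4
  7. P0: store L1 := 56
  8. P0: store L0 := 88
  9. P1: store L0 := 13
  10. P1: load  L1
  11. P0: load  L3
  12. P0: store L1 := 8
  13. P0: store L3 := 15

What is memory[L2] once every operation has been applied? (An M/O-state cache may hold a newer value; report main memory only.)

memory[L2] = 0

step 1: P0: load  L1  ⟶  EI  (L1)  txn=BusRd  M[L1]=80
step 2: P1: store L0 := 31  ⟶  IM  (L0)  txn=BusRdX  M[L0]=0
step 3: P1: load  L2  ⟶  IE  (L2)  txn=BusRd  M[L2]=0
step 4: P1: store L3 := 21  ⟶  IM  (L3)  txn=BusRdX  M[L3]=50
step 5: P1: store L1 := 17  ⟶  IM  (L1)  txn=BusRdX  M[L1]=80
step 6: P0: load  L4  ⟶  EI  (L4)  txn=BusRd  M[L4]=80
step 7: P0: store L1 := 56  ⟶  MI  (L1)  txn=BusRdX+Flush  M[L1]=17
step 8: P0: store L0 := 88  ⟶  MI  (L0)  txn=BusRdX+Flush  M[L0]=31
step 9: P1: store L0 := 13  ⟶  IM  (L0)  txn=BusRdX+Flush  M[L0]=88
step 10: P1: load  L1  ⟶  SS  (L1)  txn=BusRd+Flush  M[L1]=56
step 11: P0: load  L3  ⟶  SS  (L3)  txn=BusRd+Flush  M[L3]=21
step 12: P0: store L1 := 8  ⟶  MI  (L1)  txn=BusUpgr  M[L1]=56
step 13: P0: store L3 := 15  ⟶  MI  (L3)  txn=BusUpgr  M[L3]=21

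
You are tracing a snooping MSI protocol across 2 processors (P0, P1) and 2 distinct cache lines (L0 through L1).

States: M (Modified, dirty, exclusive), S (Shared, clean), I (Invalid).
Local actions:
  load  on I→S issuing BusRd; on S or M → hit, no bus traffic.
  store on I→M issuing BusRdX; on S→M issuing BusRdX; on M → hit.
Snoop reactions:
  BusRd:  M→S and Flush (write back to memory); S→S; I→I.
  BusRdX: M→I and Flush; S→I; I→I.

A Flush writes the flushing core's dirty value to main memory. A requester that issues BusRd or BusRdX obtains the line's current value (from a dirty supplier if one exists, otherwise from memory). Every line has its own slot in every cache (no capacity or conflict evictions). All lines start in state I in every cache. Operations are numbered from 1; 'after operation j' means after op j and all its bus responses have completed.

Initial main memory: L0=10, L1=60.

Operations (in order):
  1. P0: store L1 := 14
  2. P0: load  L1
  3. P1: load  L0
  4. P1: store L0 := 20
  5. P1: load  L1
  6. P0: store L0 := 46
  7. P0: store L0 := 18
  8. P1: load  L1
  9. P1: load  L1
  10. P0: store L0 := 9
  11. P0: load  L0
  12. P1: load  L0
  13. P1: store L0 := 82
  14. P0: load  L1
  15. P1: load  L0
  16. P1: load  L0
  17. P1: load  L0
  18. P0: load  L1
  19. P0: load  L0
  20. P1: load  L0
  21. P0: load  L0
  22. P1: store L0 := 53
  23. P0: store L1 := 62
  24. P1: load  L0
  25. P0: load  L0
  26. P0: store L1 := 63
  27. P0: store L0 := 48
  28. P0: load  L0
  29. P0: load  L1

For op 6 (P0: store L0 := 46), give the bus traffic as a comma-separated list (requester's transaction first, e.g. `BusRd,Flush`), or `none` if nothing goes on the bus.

bus = BusRdX,Flush

[1] P0: store L1 := 14 | P0:M(14), P1:I | bus: BusRdX
[2] P0: load  L1 | P0:M(14), P1:I | bus: none
[3] P1: load  L0 | P0:I, P1:S(10) | bus: BusRd
[4] P1: store L0 := 20 | P0:I, P1:M(20) | bus: BusRdX
[5] P1: load  L1 | P0:S(14), P1:S(14) | bus: BusRd,Flush
[6] P0: store L0 := 46 | P0:M(46), P1:I | bus: BusRdX,Flush
[7] P0: store L0 := 18 | P0:M(18), P1:I | bus: none
[8] P1: load  L1 | P0:S(14), P1:S(14) | bus: none
[9] P1: load  L1 | P0:S(14), P1:S(14) | bus: none
[10] P0: store L0 := 9 | P0:M(9), P1:I | bus: none
[11] P0: load  L0 | P0:M(9), P1:I | bus: none
[12] P1: load  L0 | P0:S(9), P1:S(9) | bus: BusRd,Flush
[13] P1: store L0 := 82 | P0:I, P1:M(82) | bus: BusRdX
[14] P0: load  L1 | P0:S(14), P1:S(14) | bus: none
[15] P1: load  L0 | P0:I, P1:M(82) | bus: none
[16] P1: load  L0 | P0:I, P1:M(82) | bus: none
[17] P1: load  L0 | P0:I, P1:M(82) | bus: none
[18] P0: load  L1 | P0:S(14), P1:S(14) | bus: none
[19] P0: load  L0 | P0:S(82), P1:S(82) | bus: BusRd,Flush
[20] P1: load  L0 | P0:S(82), P1:S(82) | bus: none
[21] P0: load  L0 | P0:S(82), P1:S(82) | bus: none
[22] P1: store L0 := 53 | P0:I, P1:M(53) | bus: BusRdX
[23] P0: store L1 := 62 | P0:M(62), P1:I | bus: BusRdX
[24] P1: load  L0 | P0:I, P1:M(53) | bus: none
[25] P0: load  L0 | P0:S(53), P1:S(53) | bus: BusRd,Flush
[26] P0: store L1 := 63 | P0:M(63), P1:I | bus: none
[27] P0: store L0 := 48 | P0:M(48), P1:I | bus: BusRdX
[28] P0: load  L0 | P0:M(48), P1:I | bus: none
[29] P0: load  L1 | P0:M(63), P1:I | bus: none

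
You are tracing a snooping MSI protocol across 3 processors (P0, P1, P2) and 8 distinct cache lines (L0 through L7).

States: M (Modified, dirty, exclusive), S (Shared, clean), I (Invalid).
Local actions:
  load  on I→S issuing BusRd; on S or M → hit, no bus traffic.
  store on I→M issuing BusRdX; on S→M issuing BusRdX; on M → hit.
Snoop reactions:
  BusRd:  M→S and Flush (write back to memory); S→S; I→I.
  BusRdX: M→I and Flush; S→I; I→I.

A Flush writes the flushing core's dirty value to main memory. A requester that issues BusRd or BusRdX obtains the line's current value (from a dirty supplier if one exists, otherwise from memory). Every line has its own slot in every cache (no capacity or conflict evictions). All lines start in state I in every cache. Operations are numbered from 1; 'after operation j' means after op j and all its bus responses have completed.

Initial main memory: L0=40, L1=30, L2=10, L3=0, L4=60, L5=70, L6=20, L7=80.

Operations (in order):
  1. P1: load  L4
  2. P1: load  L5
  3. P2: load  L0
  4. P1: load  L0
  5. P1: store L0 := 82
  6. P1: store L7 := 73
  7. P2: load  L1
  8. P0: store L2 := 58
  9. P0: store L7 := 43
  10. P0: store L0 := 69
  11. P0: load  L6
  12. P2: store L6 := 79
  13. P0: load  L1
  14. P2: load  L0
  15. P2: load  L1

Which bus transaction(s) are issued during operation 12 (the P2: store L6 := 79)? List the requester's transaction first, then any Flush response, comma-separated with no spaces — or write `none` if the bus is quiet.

1. P1: load  L4  bus=[BusRd]  L4: P0=I P1=S P2=I  mem[L4]=60
2. P1: load  L5  bus=[BusRd]  L5: P0=I P1=S P2=I  mem[L5]=70
3. P2: load  L0  bus=[BusRd]  L0: P0=I P1=I P2=S  mem[L0]=40
4. P1: load  L0  bus=[BusRd]  L0: P0=I P1=S P2=S  mem[L0]=40
5. P1: store L0 := 82  bus=[BusRdX]  L0: P0=I P1=M P2=I  mem[L0]=40
6. P1: store L7 := 73  bus=[BusRdX]  L7: P0=I P1=M P2=I  mem[L7]=80
7. P2: load  L1  bus=[BusRd]  L1: P0=I P1=I P2=S  mem[L1]=30
8. P0: store L2 := 58  bus=[BusRdX]  L2: P0=M P1=I P2=I  mem[L2]=10
9. P0: store L7 := 43  bus=[BusRdX,Flush]  L7: P0=M P1=I P2=I  mem[L7]=73
10. P0: store L0 := 69  bus=[BusRdX,Flush]  L0: P0=M P1=I P2=I  mem[L0]=82
11. P0: load  L6  bus=[BusRd]  L6: P0=S P1=I P2=I  mem[L6]=20
12. P2: store L6 := 79  bus=[BusRdX]  L6: P0=I P1=I P2=M  mem[L6]=20
13. P0: load  L1  bus=[BusRd]  L1: P0=S P1=I P2=S  mem[L1]=30
14. P2: load  L0  bus=[BusRd,Flush]  L0: P0=S P1=I P2=S  mem[L0]=69
15. P2: load  L1  bus=[-]  L1: P0=S P1=I P2=S  mem[L1]=30

bus = BusRdX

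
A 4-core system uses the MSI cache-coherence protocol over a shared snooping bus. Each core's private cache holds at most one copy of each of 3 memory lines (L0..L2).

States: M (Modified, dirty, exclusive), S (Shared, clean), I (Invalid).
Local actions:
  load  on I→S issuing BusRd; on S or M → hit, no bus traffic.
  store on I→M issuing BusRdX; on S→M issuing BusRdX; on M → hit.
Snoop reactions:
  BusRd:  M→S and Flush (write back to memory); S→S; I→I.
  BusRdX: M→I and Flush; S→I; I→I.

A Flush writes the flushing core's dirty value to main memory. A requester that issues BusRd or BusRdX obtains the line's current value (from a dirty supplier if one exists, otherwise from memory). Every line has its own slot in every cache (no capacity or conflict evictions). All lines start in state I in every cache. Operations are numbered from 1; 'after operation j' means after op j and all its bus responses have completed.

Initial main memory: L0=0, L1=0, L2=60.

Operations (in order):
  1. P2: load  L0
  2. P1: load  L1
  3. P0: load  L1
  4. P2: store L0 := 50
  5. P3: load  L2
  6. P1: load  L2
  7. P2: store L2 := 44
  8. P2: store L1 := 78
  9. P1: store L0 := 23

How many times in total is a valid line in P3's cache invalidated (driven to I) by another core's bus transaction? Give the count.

invalidations = 1

[1] P2: load  L0 | P0:I, P1:I, P2:S(0), P3:I | bus: BusRd
[2] P1: load  L1 | P0:I, P1:S(0), P2:I, P3:I | bus: BusRd
[3] P0: load  L1 | P0:S(0), P1:S(0), P2:I, P3:I | bus: BusRd
[4] P2: store L0 := 50 | P0:I, P1:I, P2:M(50), P3:I | bus: BusRdX
[5] P3: load  L2 | P0:I, P1:I, P2:I, P3:S(60) | bus: BusRd
[6] P1: load  L2 | P0:I, P1:S(60), P2:I, P3:S(60) | bus: BusRd
[7] P2: store L2 := 44 | P0:I, P1:I, P2:M(44), P3:I | bus: BusRdX
[8] P2: store L1 := 78 | P0:I, P1:I, P2:M(78), P3:I | bus: BusRdX
[9] P1: store L0 := 23 | P0:I, P1:M(23), P2:I, P3:I | bus: BusRdX,Flush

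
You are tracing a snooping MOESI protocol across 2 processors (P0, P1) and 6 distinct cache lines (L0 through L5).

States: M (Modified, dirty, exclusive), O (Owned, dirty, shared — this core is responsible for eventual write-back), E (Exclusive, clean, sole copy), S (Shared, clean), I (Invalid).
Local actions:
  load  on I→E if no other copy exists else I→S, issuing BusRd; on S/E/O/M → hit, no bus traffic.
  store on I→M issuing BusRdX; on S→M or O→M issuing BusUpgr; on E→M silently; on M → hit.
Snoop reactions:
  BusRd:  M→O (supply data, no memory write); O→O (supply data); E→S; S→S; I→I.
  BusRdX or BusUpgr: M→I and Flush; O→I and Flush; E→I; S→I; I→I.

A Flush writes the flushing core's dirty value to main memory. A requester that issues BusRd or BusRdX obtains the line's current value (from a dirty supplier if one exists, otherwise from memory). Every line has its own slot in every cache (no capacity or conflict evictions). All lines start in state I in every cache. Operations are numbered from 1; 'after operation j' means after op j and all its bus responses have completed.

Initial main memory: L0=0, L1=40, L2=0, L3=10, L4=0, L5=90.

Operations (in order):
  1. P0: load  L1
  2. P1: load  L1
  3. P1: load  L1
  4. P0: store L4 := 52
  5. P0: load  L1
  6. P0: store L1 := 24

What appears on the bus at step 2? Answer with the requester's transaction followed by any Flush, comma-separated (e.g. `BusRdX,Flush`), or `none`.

bus = BusRd

  op1 P0: load  L1 → E/I on L1; bus BusRd; mem=40
  op2 P1: load  L1 → S/S on L1; bus BusRd; mem=40
  op3 P1: load  L1 → S/S on L1; bus (none); mem=40
  op4 P0: store L4 := 52 → M/I on L4; bus BusRdX; mem=0
  op5 P0: load  L1 → S/S on L1; bus (none); mem=40
  op6 P0: store L1 := 24 → M/I on L1; bus BusUpgr; mem=40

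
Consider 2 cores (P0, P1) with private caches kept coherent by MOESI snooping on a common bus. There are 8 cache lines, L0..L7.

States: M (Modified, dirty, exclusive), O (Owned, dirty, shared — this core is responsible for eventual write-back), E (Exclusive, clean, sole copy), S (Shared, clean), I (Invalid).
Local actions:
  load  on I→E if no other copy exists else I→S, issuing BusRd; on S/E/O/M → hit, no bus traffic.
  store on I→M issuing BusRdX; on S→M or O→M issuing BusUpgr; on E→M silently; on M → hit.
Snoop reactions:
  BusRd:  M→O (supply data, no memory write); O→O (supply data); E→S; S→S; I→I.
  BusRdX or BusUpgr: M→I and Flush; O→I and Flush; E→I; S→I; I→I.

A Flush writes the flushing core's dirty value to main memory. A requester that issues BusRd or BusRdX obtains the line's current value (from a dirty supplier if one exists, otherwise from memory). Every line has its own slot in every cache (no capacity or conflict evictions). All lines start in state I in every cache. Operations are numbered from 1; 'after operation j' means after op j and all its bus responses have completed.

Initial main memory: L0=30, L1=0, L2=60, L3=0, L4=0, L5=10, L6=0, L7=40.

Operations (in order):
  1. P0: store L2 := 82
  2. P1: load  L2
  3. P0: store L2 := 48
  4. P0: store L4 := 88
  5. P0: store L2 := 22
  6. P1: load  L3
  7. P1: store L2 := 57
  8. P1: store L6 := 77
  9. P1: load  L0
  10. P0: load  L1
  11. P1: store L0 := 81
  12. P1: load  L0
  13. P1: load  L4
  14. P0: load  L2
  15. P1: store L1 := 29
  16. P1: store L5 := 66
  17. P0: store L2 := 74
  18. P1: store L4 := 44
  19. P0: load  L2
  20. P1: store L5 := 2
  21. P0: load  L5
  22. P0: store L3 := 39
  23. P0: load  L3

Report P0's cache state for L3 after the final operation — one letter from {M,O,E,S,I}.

1. P0: store L2 := 82  bus=[BusRdX]  L2: P0=M P1=I  mem[L2]=60
2. P1: load  L2  bus=[BusRd]  L2: P0=O P1=S  mem[L2]=60
3. P0: store L2 := 48  bus=[BusUpgr]  L2: P0=M P1=I  mem[L2]=60
4. P0: store L4 := 88  bus=[BusRdX]  L4: P0=M P1=I  mem[L4]=0
5. P0: store L2 := 22  bus=[-]  L2: P0=M P1=I  mem[L2]=60
6. P1: load  L3  bus=[BusRd]  L3: P0=I P1=E  mem[L3]=0
7. P1: store L2 := 57  bus=[BusRdX,Flush]  L2: P0=I P1=M  mem[L2]=22
8. P1: store L6 := 77  bus=[BusRdX]  L6: P0=I P1=M  mem[L6]=0
9. P1: load  L0  bus=[BusRd]  L0: P0=I P1=E  mem[L0]=30
10. P0: load  L1  bus=[BusRd]  L1: P0=E P1=I  mem[L1]=0
11. P1: store L0 := 81  bus=[-]  L0: P0=I P1=M  mem[L0]=30
12. P1: load  L0  bus=[-]  L0: P0=I P1=M  mem[L0]=30
13. P1: load  L4  bus=[BusRd]  L4: P0=O P1=S  mem[L4]=0
14. P0: load  L2  bus=[BusRd]  L2: P0=S P1=O  mem[L2]=22
15. P1: store L1 := 29  bus=[BusRdX]  L1: P0=I P1=M  mem[L1]=0
16. P1: store L5 := 66  bus=[BusRdX]  L5: P0=I P1=M  mem[L5]=10
17. P0: store L2 := 74  bus=[BusUpgr,Flush]  L2: P0=M P1=I  mem[L2]=57
18. P1: store L4 := 44  bus=[BusUpgr,Flush]  L4: P0=I P1=M  mem[L4]=88
19. P0: load  L2  bus=[-]  L2: P0=M P1=I  mem[L2]=57
20. P1: store L5 := 2  bus=[-]  L5: P0=I P1=M  mem[L5]=10
21. P0: load  L5  bus=[BusRd]  L5: P0=S P1=O  mem[L5]=10
22. P0: store L3 := 39  bus=[BusRdX]  L3: P0=M P1=I  mem[L3]=0
23. P0: load  L3  bus=[-]  L3: P0=M P1=I  mem[L3]=0

state = M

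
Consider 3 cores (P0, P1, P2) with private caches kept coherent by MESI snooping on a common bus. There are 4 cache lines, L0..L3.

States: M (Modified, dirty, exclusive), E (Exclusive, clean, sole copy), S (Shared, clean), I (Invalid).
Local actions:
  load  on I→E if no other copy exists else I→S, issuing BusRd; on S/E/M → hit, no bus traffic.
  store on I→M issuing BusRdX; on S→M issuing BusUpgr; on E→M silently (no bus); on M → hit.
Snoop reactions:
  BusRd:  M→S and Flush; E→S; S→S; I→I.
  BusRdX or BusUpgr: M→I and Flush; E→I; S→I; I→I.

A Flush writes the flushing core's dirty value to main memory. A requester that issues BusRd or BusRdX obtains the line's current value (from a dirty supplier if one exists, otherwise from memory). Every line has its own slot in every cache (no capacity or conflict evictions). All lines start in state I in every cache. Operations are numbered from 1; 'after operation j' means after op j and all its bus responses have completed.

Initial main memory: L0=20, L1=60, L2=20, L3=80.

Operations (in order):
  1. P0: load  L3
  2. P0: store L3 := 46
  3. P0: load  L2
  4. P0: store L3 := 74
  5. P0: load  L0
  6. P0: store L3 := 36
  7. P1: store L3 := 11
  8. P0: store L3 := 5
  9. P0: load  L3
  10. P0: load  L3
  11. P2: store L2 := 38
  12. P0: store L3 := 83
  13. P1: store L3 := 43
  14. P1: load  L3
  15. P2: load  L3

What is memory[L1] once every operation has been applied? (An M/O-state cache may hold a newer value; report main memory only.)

memory[L1] = 60

step 1: P0: load  L3  ⟶  EII  (L3)  txn=BusRd  M[L3]=80
step 2: P0: store L3 := 46  ⟶  MII  (L3)  txn=∅  M[L3]=80
step 3: P0: load  L2  ⟶  EII  (L2)  txn=BusRd  M[L2]=20
step 4: P0: store L3 := 74  ⟶  MII  (L3)  txn=∅  M[L3]=80
step 5: P0: load  L0  ⟶  EII  (L0)  txn=BusRd  M[L0]=20
step 6: P0: store L3 := 36  ⟶  MII  (L3)  txn=∅  M[L3]=80
step 7: P1: store L3 := 11  ⟶  IMI  (L3)  txn=BusRdX+Flush  M[L3]=36
step 8: P0: store L3 := 5  ⟶  MII  (L3)  txn=BusRdX+Flush  M[L3]=11
step 9: P0: load  L3  ⟶  MII  (L3)  txn=∅  M[L3]=11
step 10: P0: load  L3  ⟶  MII  (L3)  txn=∅  M[L3]=11
step 11: P2: store L2 := 38  ⟶  IIM  (L2)  txn=BusRdX  M[L2]=20
step 12: P0: store L3 := 83  ⟶  MII  (L3)  txn=∅  M[L3]=11
step 13: P1: store L3 := 43  ⟶  IMI  (L3)  txn=BusRdX+Flush  M[L3]=83
step 14: P1: load  L3  ⟶  IMI  (L3)  txn=∅  M[L3]=83
step 15: P2: load  L3  ⟶  ISS  (L3)  txn=BusRd+Flush  M[L3]=43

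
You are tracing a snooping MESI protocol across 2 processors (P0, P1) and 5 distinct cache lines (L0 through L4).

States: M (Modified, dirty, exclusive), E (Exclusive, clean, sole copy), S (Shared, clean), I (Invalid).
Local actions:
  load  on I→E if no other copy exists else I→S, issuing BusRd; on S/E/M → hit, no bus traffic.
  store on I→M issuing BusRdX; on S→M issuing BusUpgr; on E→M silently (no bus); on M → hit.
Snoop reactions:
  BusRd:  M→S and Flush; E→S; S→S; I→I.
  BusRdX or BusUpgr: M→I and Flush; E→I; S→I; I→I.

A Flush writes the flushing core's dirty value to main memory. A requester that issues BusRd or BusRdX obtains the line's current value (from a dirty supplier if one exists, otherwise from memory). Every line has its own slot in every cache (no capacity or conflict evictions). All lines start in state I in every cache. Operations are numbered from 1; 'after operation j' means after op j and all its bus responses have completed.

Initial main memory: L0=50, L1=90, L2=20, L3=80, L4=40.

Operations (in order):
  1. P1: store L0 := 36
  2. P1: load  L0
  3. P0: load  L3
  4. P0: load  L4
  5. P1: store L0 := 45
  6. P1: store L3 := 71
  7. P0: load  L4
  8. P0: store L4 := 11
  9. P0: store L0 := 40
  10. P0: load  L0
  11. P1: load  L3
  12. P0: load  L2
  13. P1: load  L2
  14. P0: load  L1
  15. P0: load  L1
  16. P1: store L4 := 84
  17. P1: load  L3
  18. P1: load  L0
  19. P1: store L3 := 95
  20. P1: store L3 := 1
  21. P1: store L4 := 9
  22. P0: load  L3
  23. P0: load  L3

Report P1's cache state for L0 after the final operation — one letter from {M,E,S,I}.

state = S

[1] P1: store L0 := 36 | P0:I, P1:M(36) | bus: BusRdX
[2] P1: load  L0 | P0:I, P1:M(36) | bus: none
[3] P0: load  L3 | P0:E(80), P1:I | bus: BusRd
[4] P0: load  L4 | P0:E(40), P1:I | bus: BusRd
[5] P1: store L0 := 45 | P0:I, P1:M(45) | bus: none
[6] P1: store L3 := 71 | P0:I, P1:M(71) | bus: BusRdX
[7] P0: load  L4 | P0:E(40), P1:I | bus: none
[8] P0: store L4 := 11 | P0:M(11), P1:I | bus: none
[9] P0: store L0 := 40 | P0:M(40), P1:I | bus: BusRdX,Flush
[10] P0: load  L0 | P0:M(40), P1:I | bus: none
[11] P1: load  L3 | P0:I, P1:M(71) | bus: none
[12] P0: load  L2 | P0:E(20), P1:I | bus: BusRd
[13] P1: load  L2 | P0:S(20), P1:S(20) | bus: BusRd
[14] P0: load  L1 | P0:E(90), P1:I | bus: BusRd
[15] P0: load  L1 | P0:E(90), P1:I | bus: none
[16] P1: store L4 := 84 | P0:I, P1:M(84) | bus: BusRdX,Flush
[17] P1: load  L3 | P0:I, P1:M(71) | bus: none
[18] P1: load  L0 | P0:S(40), P1:S(40) | bus: BusRd,Flush
[19] P1: store L3 := 95 | P0:I, P1:M(95) | bus: none
[20] P1: store L3 := 1 | P0:I, P1:M(1) | bus: none
[21] P1: store L4 := 9 | P0:I, P1:M(9) | bus: none
[22] P0: load  L3 | P0:S(1), P1:S(1) | bus: BusRd,Flush
[23] P0: load  L3 | P0:S(1), P1:S(1) | bus: none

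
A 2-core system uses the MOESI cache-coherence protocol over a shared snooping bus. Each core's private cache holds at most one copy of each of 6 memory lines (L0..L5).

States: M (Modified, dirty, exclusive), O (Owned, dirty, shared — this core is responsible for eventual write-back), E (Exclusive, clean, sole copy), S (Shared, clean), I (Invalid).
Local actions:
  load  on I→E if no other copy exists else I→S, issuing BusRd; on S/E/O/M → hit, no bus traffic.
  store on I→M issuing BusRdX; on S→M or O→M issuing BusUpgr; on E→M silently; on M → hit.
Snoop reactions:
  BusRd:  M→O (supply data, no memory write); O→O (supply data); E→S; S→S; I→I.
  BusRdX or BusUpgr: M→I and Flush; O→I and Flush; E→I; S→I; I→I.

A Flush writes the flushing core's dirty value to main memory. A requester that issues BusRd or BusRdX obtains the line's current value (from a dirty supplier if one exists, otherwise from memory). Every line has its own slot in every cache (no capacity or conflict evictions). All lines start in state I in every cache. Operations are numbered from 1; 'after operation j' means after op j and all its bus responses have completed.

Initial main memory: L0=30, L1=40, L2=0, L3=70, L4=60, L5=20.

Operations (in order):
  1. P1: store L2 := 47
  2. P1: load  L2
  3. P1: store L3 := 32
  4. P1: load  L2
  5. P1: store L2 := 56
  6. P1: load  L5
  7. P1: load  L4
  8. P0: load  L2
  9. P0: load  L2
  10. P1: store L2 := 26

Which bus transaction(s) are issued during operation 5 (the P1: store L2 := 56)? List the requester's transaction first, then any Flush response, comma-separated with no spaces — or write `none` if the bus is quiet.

[1] P1: store L2 := 47 | P0:I, P1:M(47) | bus: BusRdX
[2] P1: load  L2 | P0:I, P1:M(47) | bus: none
[3] P1: store L3 := 32 | P0:I, P1:M(32) | bus: BusRdX
[4] P1: load  L2 | P0:I, P1:M(47) | bus: none
[5] P1: store L2 := 56 | P0:I, P1:M(56) | bus: none
[6] P1: load  L5 | P0:I, P1:E(20) | bus: BusRd
[7] P1: load  L4 | P0:I, P1:E(60) | bus: BusRd
[8] P0: load  L2 | P0:S(56), P1:O(56) | bus: BusRd
[9] P0: load  L2 | P0:S(56), P1:O(56) | bus: none
[10] P1: store L2 := 26 | P0:I, P1:M(26) | bus: BusUpgr

bus = none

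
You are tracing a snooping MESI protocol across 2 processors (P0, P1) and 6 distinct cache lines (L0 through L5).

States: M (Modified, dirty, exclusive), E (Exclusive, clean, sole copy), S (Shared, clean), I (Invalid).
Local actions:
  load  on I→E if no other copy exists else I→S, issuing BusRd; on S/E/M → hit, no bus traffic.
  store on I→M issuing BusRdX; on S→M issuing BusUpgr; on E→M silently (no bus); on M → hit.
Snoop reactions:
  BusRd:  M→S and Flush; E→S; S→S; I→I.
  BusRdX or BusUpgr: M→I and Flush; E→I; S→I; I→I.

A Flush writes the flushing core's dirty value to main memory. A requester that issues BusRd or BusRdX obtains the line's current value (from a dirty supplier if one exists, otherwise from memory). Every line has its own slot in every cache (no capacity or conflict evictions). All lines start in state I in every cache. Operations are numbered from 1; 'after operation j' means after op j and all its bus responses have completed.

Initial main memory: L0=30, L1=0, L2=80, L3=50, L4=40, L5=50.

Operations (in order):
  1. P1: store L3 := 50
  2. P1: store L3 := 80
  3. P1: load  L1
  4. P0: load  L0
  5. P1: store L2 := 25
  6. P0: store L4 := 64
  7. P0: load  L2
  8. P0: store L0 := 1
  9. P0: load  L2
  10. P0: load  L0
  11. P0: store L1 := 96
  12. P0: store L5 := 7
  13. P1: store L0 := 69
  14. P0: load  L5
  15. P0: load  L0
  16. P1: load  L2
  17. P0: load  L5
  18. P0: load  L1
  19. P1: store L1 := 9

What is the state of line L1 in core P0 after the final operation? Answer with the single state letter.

[1] P1: store L3 := 50 | P0:I, P1:M(50) | bus: BusRdX
[2] P1: store L3 := 80 | P0:I, P1:M(80) | bus: none
[3] P1: load  L1 | P0:I, P1:E(0) | bus: BusRd
[4] P0: load  L0 | P0:E(30), P1:I | bus: BusRd
[5] P1: store L2 := 25 | P0:I, P1:M(25) | bus: BusRdX
[6] P0: store L4 := 64 | P0:M(64), P1:I | bus: BusRdX
[7] P0: load  L2 | P0:S(25), P1:S(25) | bus: BusRd,Flush
[8] P0: store L0 := 1 | P0:M(1), P1:I | bus: none
[9] P0: load  L2 | P0:S(25), P1:S(25) | bus: none
[10] P0: load  L0 | P0:M(1), P1:I | bus: none
[11] P0: store L1 := 96 | P0:M(96), P1:I | bus: BusRdX
[12] P0: store L5 := 7 | P0:M(7), P1:I | bus: BusRdX
[13] P1: store L0 := 69 | P0:I, P1:M(69) | bus: BusRdX,Flush
[14] P0: load  L5 | P0:M(7), P1:I | bus: none
[15] P0: load  L0 | P0:S(69), P1:S(69) | bus: BusRd,Flush
[16] P1: load  L2 | P0:S(25), P1:S(25) | bus: none
[17] P0: load  L5 | P0:M(7), P1:I | bus: none
[18] P0: load  L1 | P0:M(96), P1:I | bus: none
[19] P1: store L1 := 9 | P0:I, P1:M(9) | bus: BusRdX,Flush

state = I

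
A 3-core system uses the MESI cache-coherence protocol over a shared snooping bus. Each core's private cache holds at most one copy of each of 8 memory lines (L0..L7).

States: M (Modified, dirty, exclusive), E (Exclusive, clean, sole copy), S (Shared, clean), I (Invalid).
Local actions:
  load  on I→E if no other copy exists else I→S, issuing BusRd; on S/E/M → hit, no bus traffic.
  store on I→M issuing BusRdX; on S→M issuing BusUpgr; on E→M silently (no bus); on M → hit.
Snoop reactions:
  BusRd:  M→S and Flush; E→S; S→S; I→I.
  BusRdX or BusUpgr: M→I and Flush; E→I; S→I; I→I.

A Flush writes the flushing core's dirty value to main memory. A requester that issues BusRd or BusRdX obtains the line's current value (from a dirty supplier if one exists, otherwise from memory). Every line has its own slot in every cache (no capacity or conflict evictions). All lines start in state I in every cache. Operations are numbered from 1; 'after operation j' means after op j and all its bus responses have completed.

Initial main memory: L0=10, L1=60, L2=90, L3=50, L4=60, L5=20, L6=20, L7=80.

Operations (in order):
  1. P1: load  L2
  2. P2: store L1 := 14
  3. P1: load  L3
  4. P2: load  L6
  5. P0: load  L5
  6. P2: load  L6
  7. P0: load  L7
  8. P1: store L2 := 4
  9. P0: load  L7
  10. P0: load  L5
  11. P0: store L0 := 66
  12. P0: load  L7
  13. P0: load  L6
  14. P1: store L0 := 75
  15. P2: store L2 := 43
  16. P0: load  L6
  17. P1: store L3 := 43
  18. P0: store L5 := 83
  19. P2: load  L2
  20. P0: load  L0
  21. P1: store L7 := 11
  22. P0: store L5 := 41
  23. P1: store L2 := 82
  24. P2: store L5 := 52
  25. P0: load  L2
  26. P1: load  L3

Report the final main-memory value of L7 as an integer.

1. P1: load  L2  bus=[BusRd]  L2: P0=I P1=E P2=I  mem[L2]=90
2. P2: store L1 := 14  bus=[BusRdX]  L1: P0=I P1=I P2=M  mem[L1]=60
3. P1: load  L3  bus=[BusRd]  L3: P0=I P1=E P2=I  mem[L3]=50
4. P2: load  L6  bus=[BusRd]  L6: P0=I P1=I P2=E  mem[L6]=20
5. P0: load  L5  bus=[BusRd]  L5: P0=E P1=I P2=I  mem[L5]=20
6. P2: load  L6  bus=[-]  L6: P0=I P1=I P2=E  mem[L6]=20
7. P0: load  L7  bus=[BusRd]  L7: P0=E P1=I P2=I  mem[L7]=80
8. P1: store L2 := 4  bus=[-]  L2: P0=I P1=M P2=I  mem[L2]=90
9. P0: load  L7  bus=[-]  L7: P0=E P1=I P2=I  mem[L7]=80
10. P0: load  L5  bus=[-]  L5: P0=E P1=I P2=I  mem[L5]=20
11. P0: store L0 := 66  bus=[BusRdX]  L0: P0=M P1=I P2=I  mem[L0]=10
12. P0: load  L7  bus=[-]  L7: P0=E P1=I P2=I  mem[L7]=80
13. P0: load  L6  bus=[BusRd]  L6: P0=S P1=I P2=S  mem[L6]=20
14. P1: store L0 := 75  bus=[BusRdX,Flush]  L0: P0=I P1=M P2=I  mem[L0]=66
15. P2: store L2 := 43  bus=[BusRdX,Flush]  L2: P0=I P1=I P2=M  mem[L2]=4
16. P0: load  L6  bus=[-]  L6: P0=S P1=I P2=S  mem[L6]=20
17. P1: store L3 := 43  bus=[-]  L3: P0=I P1=M P2=I  mem[L3]=50
18. P0: store L5 := 83  bus=[-]  L5: P0=M P1=I P2=I  mem[L5]=20
19. P2: load  L2  bus=[-]  L2: P0=I P1=I P2=M  mem[L2]=4
20. P0: load  L0  bus=[BusRd,Flush]  L0: P0=S P1=S P2=I  mem[L0]=75
21. P1: store L7 := 11  bus=[BusRdX]  L7: P0=I P1=M P2=I  mem[L7]=80
22. P0: store L5 := 41  bus=[-]  L5: P0=M P1=I P2=I  mem[L5]=20
23. P1: store L2 := 82  bus=[BusRdX,Flush]  L2: P0=I P1=M P2=I  mem[L2]=43
24. P2: store L5 := 52  bus=[BusRdX,Flush]  L5: P0=I P1=I P2=M  mem[L5]=41
25. P0: load  L2  bus=[BusRd,Flush]  L2: P0=S P1=S P2=I  mem[L2]=82
26. P1: load  L3  bus=[-]  L3: P0=I P1=M P2=I  mem[L3]=50

memory[L7] = 80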